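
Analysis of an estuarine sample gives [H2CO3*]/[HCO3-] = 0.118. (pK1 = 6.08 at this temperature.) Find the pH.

pH = 7.01

From K1 = [H⁺][HCO3-]/[H2CO3*]:  pH = pK1 − log₁₀([H2CO3*]/[HCO3-])
log₁₀(0.118) = -0.928
pH = 6.08 − (-0.928) = 7.01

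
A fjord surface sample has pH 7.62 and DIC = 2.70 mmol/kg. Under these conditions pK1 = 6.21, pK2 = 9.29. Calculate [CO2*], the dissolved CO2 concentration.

[CO2*] = 0.0991 mmol/kg

α₀ = 1 / (1 + K1/[H⁺] + K1K2/[H⁺]²) = 1 / (1 + 10^+1.41 + 10^-0.26)
   = 1 / (1 + 25.704 + 0.54954) = 1/27.253 = 0.03669
[CO2*] = α₀ × DIC = 0.03669 × 2.70 = 0.0991 mmol/kg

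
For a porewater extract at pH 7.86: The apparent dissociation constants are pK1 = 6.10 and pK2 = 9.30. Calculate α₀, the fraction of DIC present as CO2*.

α₀ = 0.0165

α₀ = 1 / (1 + K1/[H⁺] + K1K2/[H⁺]²) = 1 / (1 + 10^+1.76 + 10^+0.32)
   = 1 / (1 + 57.544 + 2.0893) = 1/60.633 = 0.01649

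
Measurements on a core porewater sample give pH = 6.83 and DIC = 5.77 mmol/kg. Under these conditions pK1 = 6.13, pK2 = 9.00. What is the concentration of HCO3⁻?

[HCO3⁻] = 4.78 mmol/kg

α₁ = 1 / (1 + [H⁺]/K1 + K2/[H⁺]) = 1 / (1 + 10^-0.70 + 10^-2.17)
   = 1 / (1 + 0.19953 + 0.0067608) = 1/1.2063 = 0.8290
[HCO3⁻] = α₁ × DIC = 0.8290 × 5.77 = 4.78 mmol/kg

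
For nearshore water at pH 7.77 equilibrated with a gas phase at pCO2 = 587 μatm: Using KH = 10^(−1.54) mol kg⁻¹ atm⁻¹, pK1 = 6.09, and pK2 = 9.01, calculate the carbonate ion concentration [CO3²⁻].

[CO3²⁻] = 0.0466 mmol/kg

[CO2*] = KH · pCO2 = 10^(−1.54) × 587×10^-6 = 1.693×10^-5 mol/kg
α₀ = 1/(1 + K1/[H⁺] + K1K2/[H⁺]²) = 1/(1 + 10^+1.68 + 10^+0.44) = 0.01937
DIC = [CO2*]/α₀ = 1.693×10^-5 / 0.01937 = 0.8738 mmol/kg
[CO3²⁻] = α₂·DIC; α₂ = 0.05336, so [CO3²⁻] = 0.05336 × 0.8738 = 0.0466 mmol/kg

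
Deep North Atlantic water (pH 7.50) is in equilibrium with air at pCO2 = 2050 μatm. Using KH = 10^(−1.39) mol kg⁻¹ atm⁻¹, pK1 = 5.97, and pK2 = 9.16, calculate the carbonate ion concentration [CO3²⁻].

[CO2*] = KH · pCO2 = 10^(−1.39) × 2050×10^-6 = 8.351×10^-5 mol/kg
α₀ = 1/(1 + K1/[H⁺] + K1K2/[H⁺]²) = 1/(1 + 10^+1.53 + 10^-0.13) = 0.02807
DIC = [CO2*]/α₀ = 8.351×10^-5 / 0.02807 = 2.975 mmol/kg
[CO3²⁻] = α₂·DIC; α₂ = 0.02081, so [CO3²⁻] = 0.02081 × 2.975 = 0.0619 mmol/kg

[CO3²⁻] = 0.0619 mmol/kg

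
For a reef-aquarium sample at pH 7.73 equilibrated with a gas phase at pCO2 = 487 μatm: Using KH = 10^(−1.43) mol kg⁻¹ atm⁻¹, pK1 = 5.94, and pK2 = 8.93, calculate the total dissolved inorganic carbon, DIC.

DIC = 1.20 mmol/kg

[CO2*] = KH · pCO2 = 10^(−1.43) × 487×10^-6 = 1.809×10^-5 mol/kg
α₀ = 1/(1 + K1/[H⁺] + K1K2/[H⁺]²) = 1/(1 + 10^+1.79 + 10^+0.59) = 0.01503
DIC = [CO2*]/α₀ = 1.809×10^-5 / 0.01503 = 1.20 mmol/kg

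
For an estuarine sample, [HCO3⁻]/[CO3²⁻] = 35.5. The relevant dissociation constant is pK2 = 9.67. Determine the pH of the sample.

pH = 8.12

From K2 = [H⁺][CO3²⁻]/[HCO3⁻]:  pH = pK2 − log₁₀([HCO3⁻]/[CO3²⁻])
log₁₀(35.5) = +1.550
pH = 9.67 − (+1.550) = 8.12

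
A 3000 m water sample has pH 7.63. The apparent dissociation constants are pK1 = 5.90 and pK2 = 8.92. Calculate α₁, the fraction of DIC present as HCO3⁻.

α₁ = 1 / (1 + [H⁺]/K1 + K2/[H⁺]) = 1 / (1 + 10^-1.73 + 10^-1.29)
   = 1 / (1 + 0.018621 + 0.051286) = 1/1.0699 = 0.9347

α₁ = 0.935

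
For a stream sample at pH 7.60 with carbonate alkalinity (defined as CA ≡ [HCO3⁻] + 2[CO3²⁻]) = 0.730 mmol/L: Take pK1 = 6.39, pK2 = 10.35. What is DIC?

CA = [HCO3⁻] + 2[CO3²⁻] = (α₁ + 2α₂)·DIC
At pH 7.60: [H⁺]/K1 = 10^-1.21 = 0.061660, K2/[H⁺] = 10^-2.75 = 0.0017783
α₁ = 1/(1 + 0.061660 + 0.0017783) = 1/1.0634 = 0.9403; α₂ = α₁·K2/[H⁺] = 0.001672
α₁ + 2α₂ = 0.9437
DIC = CA / (α₁ + 2α₂) = 0.730 / 0.9437 = 0.774 mmol/L

DIC = 0.774 mmol/L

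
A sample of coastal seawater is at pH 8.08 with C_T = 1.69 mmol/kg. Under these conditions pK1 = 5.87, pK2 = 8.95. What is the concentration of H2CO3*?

[CO2*] = 9.13 μmol/kg

α₀ = 1 / (1 + K1/[H⁺] + K1K2/[H⁺]²) = 1 / (1 + 10^+2.21 + 10^+1.34)
   = 1 / (1 + 162.18 + 21.878) = 1/185.06 = 0.005404
[CO2*] = α₀ × DIC = 0.005404 × 1.69 = 0.00913 mmol/kg = 9.13 μmol/kg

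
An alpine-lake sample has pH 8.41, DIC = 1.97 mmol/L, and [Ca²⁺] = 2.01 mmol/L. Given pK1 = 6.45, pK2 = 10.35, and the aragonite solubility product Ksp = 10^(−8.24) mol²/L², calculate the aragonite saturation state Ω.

Ω = 7.73

α₂ = 1 / (1 + [H⁺]/K2 + [H⁺]²/(K1K2)) = 1 / (1 + 10^+1.94 + 10^-0.02)
   = 1 / (1 + 87.096 + 0.95499) = 1/89.051 = 0.01123
[CO3²⁻] = α₂ × DIC = 0.01123 × 1.97 = 0.02212 mmol/L
Ksp = 10^(−8.24) = 5.754×10^-9
Ω = [Ca²⁺][CO3²⁻]/Ksp = (2.01×10^-3)(2.212×10^-5) / 5.754×10^-9 = 7.73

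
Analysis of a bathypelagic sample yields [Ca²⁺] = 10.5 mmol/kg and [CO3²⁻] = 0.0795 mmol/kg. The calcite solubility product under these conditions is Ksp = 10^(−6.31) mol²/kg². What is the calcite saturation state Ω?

Ksp = 10^(−6.31) = 4.898×10^-7
Ω = [Ca²⁺][CO3²⁻]/Ksp = (10.5×10^-3)(0.0795×10^-3) / 4.898×10^-7 = 1.70

Ω = 1.70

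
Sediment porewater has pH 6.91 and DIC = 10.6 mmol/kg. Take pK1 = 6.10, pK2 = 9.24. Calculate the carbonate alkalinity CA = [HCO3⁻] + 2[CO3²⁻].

CA = [HCO3⁻] + 2[CO3²⁻] = (α₁ + 2α₂)·DIC
At pH 6.91: [H⁺]/K1 = 10^-0.81 = 0.15488, K2/[H⁺] = 10^-2.33 = 0.0046774
α₁ = 1/(1 + 0.15488 + 0.0046774) = 1/1.1596 = 0.8624; α₂ = α₁·K2/[H⁺] = 0.004034
α₁ + 2α₂ = 0.8705
CA = 0.8705 × 10.6 = 9.23 mmol/kg

CA = 9.23 mmol/kg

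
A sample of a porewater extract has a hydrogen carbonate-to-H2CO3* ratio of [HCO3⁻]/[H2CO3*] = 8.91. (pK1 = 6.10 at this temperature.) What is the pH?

pH = 7.05

From K1 = [H⁺][HCO3⁻]/[H2CO3*]:  pH = pK1 + log₁₀([HCO3⁻]/[H2CO3*])
log₁₀(8.91) = +0.950
pH = 6.10 + (+0.950) = 7.05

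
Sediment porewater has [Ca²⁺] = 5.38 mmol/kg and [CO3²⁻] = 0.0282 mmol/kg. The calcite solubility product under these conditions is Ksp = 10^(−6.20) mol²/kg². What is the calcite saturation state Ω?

Ω = 0.240

Ksp = 10^(−6.20) = 6.310×10^-7
Ω = [Ca²⁺][CO3²⁻]/Ksp = (5.38×10^-3)(0.0282×10^-3) / 6.310×10^-7 = 0.240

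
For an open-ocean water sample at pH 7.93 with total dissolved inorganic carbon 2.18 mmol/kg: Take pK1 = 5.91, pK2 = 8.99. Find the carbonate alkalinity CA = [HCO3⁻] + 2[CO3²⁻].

CA = [HCO3⁻] + 2[CO3²⁻] = (α₁ + 2α₂)·DIC
At pH 7.93: [H⁺]/K1 = 10^-2.02 = 0.0095499, K2/[H⁺] = 10^-1.06 = 0.087096
α₁ = 1/(1 + 0.0095499 + 0.087096) = 1/1.0966 = 0.9119; α₂ = α₁·K2/[H⁺] = 0.07942
α₁ + 2α₂ = 1.0707
CA = 1.0707 × 2.18 = 2.33 mmol/kg

CA = 2.33 mmol/kg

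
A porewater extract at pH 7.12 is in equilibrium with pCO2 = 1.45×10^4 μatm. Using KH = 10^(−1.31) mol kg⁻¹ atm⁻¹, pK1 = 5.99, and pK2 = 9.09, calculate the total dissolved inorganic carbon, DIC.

DIC = 10.4 mmol/kg

[CO2*] = KH · pCO2 = 10^(−1.31) × 1.45×10^4×10^-6 = 7.102×10^-4 mol/kg
α₀ = 1/(1 + K1/[H⁺] + K1K2/[H⁺]²) = 1/(1 + 10^+1.13 + 10^-0.84) = 0.06833
DIC = [CO2*]/α₀ = 7.102×10^-4 / 0.06833 = 10.4 mmol/kg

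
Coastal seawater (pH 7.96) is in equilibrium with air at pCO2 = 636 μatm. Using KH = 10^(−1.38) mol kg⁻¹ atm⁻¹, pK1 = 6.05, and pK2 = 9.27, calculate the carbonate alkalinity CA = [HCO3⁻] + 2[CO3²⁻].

[CO2*] = KH · pCO2 = 10^(−1.38) × 636×10^-6 = 2.651×10^-5 mol/kg
α₀ = 1/(1 + K1/[H⁺] + K1K2/[H⁺]²) = 1/(1 + 10^+1.91 + 10^+0.60) = 0.01159
DIC = [CO2*]/α₀ = 2.651×10^-5 / 0.01159 = 2.287 mmol/kg
CA = (α₁ + 2α₂)·DIC = (0.9423 + 2×0.04615) × 2.287 = 2.37 mmol/kg

CA = 2.37 mmol/kg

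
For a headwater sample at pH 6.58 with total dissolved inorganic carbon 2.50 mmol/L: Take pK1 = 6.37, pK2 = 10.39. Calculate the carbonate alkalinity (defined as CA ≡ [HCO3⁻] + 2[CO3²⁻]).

CA = [HCO3⁻] + 2[CO3²⁻] = (α₁ + 2α₂)·DIC
At pH 6.58: [H⁺]/K1 = 10^-0.21 = 0.61660, K2/[H⁺] = 10^-3.81 = 0.00015488
α₁ = 1/(1 + 0.61660 + 0.00015488) = 1/1.6167 = 0.6185; α₂ = α₁·K2/[H⁺] = 9.580×10^-5
α₁ + 2α₂ = 0.6187
CA = 0.6187 × 2.50 = 1.55 mmol/L

CA = 1.55 mmol/L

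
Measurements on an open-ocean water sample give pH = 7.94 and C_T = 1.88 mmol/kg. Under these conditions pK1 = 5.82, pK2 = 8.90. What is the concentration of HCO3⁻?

α₁ = 1 / (1 + [H⁺]/K1 + K2/[H⁺]) = 1 / (1 + 10^-2.12 + 10^-0.96)
   = 1 / (1 + 0.0075858 + 0.10965) = 1/1.1172 = 0.8951
[HCO3⁻] = α₁ × DIC = 0.8951 × 1.88 = 1.68 mmol/kg

[HCO3⁻] = 1.68 mmol/kg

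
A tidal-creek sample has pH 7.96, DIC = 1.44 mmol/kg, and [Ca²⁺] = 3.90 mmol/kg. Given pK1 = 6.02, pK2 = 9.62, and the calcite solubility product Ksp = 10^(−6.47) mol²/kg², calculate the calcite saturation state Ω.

α₂ = 1 / (1 + [H⁺]/K2 + [H⁺]²/(K1K2)) = 1 / (1 + 10^+1.66 + 10^-0.28)
   = 1 / (1 + 45.709 + 0.52481) = 1/47.234 = 0.02117
[CO3²⁻] = α₂ × DIC = 0.02117 × 1.44 = 0.03049 mmol/kg
Ksp = 10^(−6.47) = 3.388×10^-7
Ω = [Ca²⁺][CO3²⁻]/Ksp = (3.90×10^-3)(3.049×10^-5) / 3.388×10^-7 = 0.351

Ω = 0.351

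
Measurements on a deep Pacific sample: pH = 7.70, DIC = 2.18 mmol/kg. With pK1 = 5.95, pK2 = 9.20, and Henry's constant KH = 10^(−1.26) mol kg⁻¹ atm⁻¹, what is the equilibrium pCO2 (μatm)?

α₀ = 1 / (1 + K1/[H⁺] + K1K2/[H⁺]²) = 1 / (1 + 10^+1.75 + 10^+0.25)
   = 1 / (1 + 56.234 + 1.7783) = 1/59.012 = 0.01695
[CO2*] = α₀ × DIC = 0.01695 × 2.18 = 0.03694 mmol/kg
pCO2 = [CO2*]/KH = 3.694×10^-5 / 5.495×10^-2 = 672 μatm

pCO2 = 672 μatm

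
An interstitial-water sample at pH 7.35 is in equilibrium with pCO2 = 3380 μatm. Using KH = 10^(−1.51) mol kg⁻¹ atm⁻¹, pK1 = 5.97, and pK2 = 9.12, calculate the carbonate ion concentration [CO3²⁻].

[CO3²⁻] = 0.0426 mmol/kg

[CO2*] = KH · pCO2 = 10^(−1.51) × 3380×10^-6 = 1.045×10^-4 mol/kg
α₀ = 1/(1 + K1/[H⁺] + K1K2/[H⁺]²) = 1/(1 + 10^+1.38 + 10^-0.39) = 0.03938
DIC = [CO2*]/α₀ = 1.045×10^-4 / 0.03938 = 2.653 mmol/kg
[CO3²⁻] = α₂·DIC; α₂ = 0.01604, so [CO3²⁻] = 0.01604 × 2.653 = 0.0426 mmol/kg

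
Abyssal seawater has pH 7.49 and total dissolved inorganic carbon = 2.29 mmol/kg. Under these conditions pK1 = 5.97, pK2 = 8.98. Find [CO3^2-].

[CO3²⁻] = 0.0697 mmol/kg

α₂ = 1 / (1 + [H⁺]/K2 + [H⁺]²/(K1K2)) = 1 / (1 + 10^+1.49 + 10^-0.03)
   = 1 / (1 + 30.903 + 0.93325) = 1/32.836 = 0.03045
[CO3²⁻] = α₂ × DIC = 0.03045 × 2.29 = 0.0697 mmol/kg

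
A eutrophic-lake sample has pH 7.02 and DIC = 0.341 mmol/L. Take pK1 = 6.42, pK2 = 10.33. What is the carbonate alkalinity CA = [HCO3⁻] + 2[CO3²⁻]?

CA = [HCO3⁻] + 2[CO3²⁻] = (α₁ + 2α₂)·DIC
At pH 7.02: [H⁺]/K1 = 10^-0.60 = 0.25119, K2/[H⁺] = 10^-3.31 = 0.00048978
α₁ = 1/(1 + 0.25119 + 0.00048978) = 1/1.2517 = 0.7989; α₂ = α₁·K2/[H⁺] = 0.0003913
α₁ + 2α₂ = 0.7997
CA = 0.7997 × 0.341 = 0.273 mmol/L

CA = 0.273 mmol/L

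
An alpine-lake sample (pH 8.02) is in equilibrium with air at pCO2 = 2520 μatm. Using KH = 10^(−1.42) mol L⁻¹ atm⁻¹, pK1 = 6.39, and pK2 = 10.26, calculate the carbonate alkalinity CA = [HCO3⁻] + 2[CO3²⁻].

[CO2*] = KH · pCO2 = 10^(−1.42) × 2520×10^-6 = 9.581×10^-5 mol/L
α₀ = 1/(1 + K1/[H⁺] + K1K2/[H⁺]²) = 1/(1 + 10^+1.63 + 10^-0.61) = 0.02278
DIC = [CO2*]/α₀ = 9.581×10^-5 / 0.02278 = 4.206 mmol/L
CA = (α₁ + 2α₂)·DIC = (0.9716 + 2×0.005591) × 4.206 = 4.13 mmol/L

CA = 4.13 mmol/L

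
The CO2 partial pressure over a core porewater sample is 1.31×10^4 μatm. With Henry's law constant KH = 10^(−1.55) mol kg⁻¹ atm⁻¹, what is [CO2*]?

[CO2*] = 369 μmol/kg

KH = 10^(−1.55) = 2.818×10^-2 mol kg⁻¹ atm⁻¹
[CO2*] = KH · pCO2 = 2.818×10^-2 × 1.31×10^4×10^-6 atm = 3.69×10^-4 mol/kg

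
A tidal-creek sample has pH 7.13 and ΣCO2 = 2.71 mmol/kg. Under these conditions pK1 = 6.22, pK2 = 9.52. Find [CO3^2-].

α₂ = 1 / (1 + [H⁺]/K2 + [H⁺]²/(K1K2)) = 1 / (1 + 10^+2.39 + 10^+1.48)
   = 1 / (1 + 245.47 + 30.200) = 1/276.67 = 0.003614
[CO3²⁻] = α₂ × DIC = 0.003614 × 2.71 = 0.00980 mmol/kg = 9.80 μmol/kg

[CO3²⁻] = 9.80 μmol/kg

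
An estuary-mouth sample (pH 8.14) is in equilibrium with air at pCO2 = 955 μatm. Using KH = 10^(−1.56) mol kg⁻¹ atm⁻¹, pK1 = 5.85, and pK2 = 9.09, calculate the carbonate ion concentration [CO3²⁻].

[CO3²⁻] = 0.575 mmol/kg

[CO2*] = KH · pCO2 = 10^(−1.56) × 955×10^-6 = 2.630×10^-5 mol/kg
α₀ = 1/(1 + K1/[H⁺] + K1K2/[H⁺]²) = 1/(1 + 10^+2.29 + 10^+1.34) = 0.004590
DIC = [CO2*]/α₀ = 2.630×10^-5 / 0.004590 = 5.730 mmol/kg
[CO3²⁻] = α₂·DIC; α₂ = 0.1004, so [CO3²⁻] = 0.1004 × 5.730 = 0.575 mmol/kg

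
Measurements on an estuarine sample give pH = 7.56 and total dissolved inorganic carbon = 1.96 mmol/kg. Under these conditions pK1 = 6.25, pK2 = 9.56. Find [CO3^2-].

[CO3²⁻] = 18.5 μmol/kg

α₂ = 1 / (1 + [H⁺]/K2 + [H⁺]²/(K1K2)) = 1 / (1 + 10^+2.00 + 10^+0.69)
   = 1 / (1 + 100.00 + 4.8978) = 1/105.90 = 0.009443
[CO3²⁻] = α₂ × DIC = 0.009443 × 1.96 = 0.0185 mmol/kg = 18.5 μmol/kg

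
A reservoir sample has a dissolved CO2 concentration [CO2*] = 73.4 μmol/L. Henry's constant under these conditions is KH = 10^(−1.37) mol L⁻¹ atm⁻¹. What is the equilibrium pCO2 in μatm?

KH = 10^(−1.37) = 4.266×10^-2 mol L⁻¹ atm⁻¹
pCO2 = [CO2*]/KH = 73.4×10^-6 / 4.266×10^-2 = 1.72×10^-3 atm = 1720 μatm

pCO2 = 1720 μatm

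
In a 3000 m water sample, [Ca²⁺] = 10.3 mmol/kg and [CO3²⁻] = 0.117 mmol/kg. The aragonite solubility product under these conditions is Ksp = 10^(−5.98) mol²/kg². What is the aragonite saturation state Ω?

Ksp = 10^(−5.98) = 1.047×10^-6
Ω = [Ca²⁺][CO3²⁻]/Ksp = (10.3×10^-3)(0.117×10^-3) / 1.047×10^-6 = 1.15

Ω = 1.15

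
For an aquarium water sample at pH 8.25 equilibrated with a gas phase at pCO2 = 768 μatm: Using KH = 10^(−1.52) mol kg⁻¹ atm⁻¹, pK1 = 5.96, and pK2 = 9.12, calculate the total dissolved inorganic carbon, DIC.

[CO2*] = KH · pCO2 = 10^(−1.52) × 768×10^-6 = 2.319×10^-5 mol/kg
α₀ = 1/(1 + K1/[H⁺] + K1K2/[H⁺]²) = 1/(1 + 10^+2.29 + 10^+1.42) = 0.004499
DIC = [CO2*]/α₀ = 2.319×10^-5 / 0.004499 = 5.16 mmol/kg

DIC = 5.16 mmol/kg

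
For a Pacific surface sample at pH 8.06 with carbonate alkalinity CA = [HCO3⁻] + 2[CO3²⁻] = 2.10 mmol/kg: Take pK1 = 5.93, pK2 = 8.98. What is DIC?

CA = [HCO3⁻] + 2[CO3²⁻] = (α₁ + 2α₂)·DIC
At pH 8.06: [H⁺]/K1 = 10^-2.13 = 0.0074131, K2/[H⁺] = 10^-0.92 = 0.12023
α₁ = 1/(1 + 0.0074131 + 0.12023) = 1/1.1276 = 0.8868; α₂ = α₁·K2/[H⁺] = 0.1066
α₁ + 2α₂ = 1.1000
DIC = CA / (α₁ + 2α₂) = 2.10 / 1.1000 = 1.91 mmol/kg

DIC = 1.91 mmol/kg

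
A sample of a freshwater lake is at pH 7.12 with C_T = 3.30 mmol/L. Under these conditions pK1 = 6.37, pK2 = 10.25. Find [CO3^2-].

α₂ = 1 / (1 + [H⁺]/K2 + [H⁺]²/(K1K2)) = 1 / (1 + 10^+3.13 + 10^+2.38)
   = 1 / (1 + 1349.0 + 239.88) = 1/1589.8 = 0.0006290
[CO3²⁻] = α₂ × DIC = 0.0006290 × 3.30 = 0.00208 mmol/L = 2.08 μmol/L

[CO3²⁻] = 2.08 μmol/L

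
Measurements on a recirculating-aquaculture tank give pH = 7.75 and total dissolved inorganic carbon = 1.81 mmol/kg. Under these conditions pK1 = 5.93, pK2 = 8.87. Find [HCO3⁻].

α₁ = 1 / (1 + [H⁺]/K1 + K2/[H⁺]) = 1 / (1 + 10^-1.82 + 10^-1.12)
   = 1 / (1 + 0.015136 + 0.075858) = 1/1.0910 = 0.9166
[HCO3⁻] = α₁ × DIC = 0.9166 × 1.81 = 1.66 mmol/kg

[HCO3⁻] = 1.66 mmol/kg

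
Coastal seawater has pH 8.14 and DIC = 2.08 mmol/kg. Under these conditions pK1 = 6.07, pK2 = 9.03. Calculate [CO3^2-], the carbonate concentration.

[CO3²⁻] = 0.236 mmol/kg

α₂ = 1 / (1 + [H⁺]/K2 + [H⁺]²/(K1K2)) = 1 / (1 + 10^+0.89 + 10^-1.18)
   = 1 / (1 + 7.7625 + 0.066069) = 1/8.8285 = 0.1133
[CO3²⁻] = α₂ × DIC = 0.1133 × 2.08 = 0.236 mmol/kg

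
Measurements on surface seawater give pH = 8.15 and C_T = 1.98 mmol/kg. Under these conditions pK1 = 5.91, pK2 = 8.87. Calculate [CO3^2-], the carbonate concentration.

α₂ = 1 / (1 + [H⁺]/K2 + [H⁺]²/(K1K2)) = 1 / (1 + 10^+0.72 + 10^-1.52)
   = 1 / (1 + 5.2481 + 0.030200) = 1/6.2783 = 0.1593
[CO3²⁻] = α₂ × DIC = 0.1593 × 1.98 = 0.315 mmol/kg

[CO3²⁻] = 0.315 mmol/kg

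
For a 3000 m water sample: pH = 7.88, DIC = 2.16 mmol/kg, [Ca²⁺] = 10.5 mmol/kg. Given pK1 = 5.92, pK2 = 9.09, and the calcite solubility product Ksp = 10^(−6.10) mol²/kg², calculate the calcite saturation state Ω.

Ω = 1.64

α₂ = 1 / (1 + [H⁺]/K2 + [H⁺]²/(K1K2)) = 1 / (1 + 10^+1.21 + 10^-0.75)
   = 1 / (1 + 16.218 + 0.17783) = 1/17.396 = 0.05748
[CO3²⁻] = α₂ × DIC = 0.05748 × 2.16 = 0.1242 mmol/kg
Ksp = 10^(−6.10) = 7.943×10^-7
Ω = [Ca²⁺][CO3²⁻]/Ksp = (10.5×10^-3)(1.242×10^-4) / 7.943×10^-7 = 1.64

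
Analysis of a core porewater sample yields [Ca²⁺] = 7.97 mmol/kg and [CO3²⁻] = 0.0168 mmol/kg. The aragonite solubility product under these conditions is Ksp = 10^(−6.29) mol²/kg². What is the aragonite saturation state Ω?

Ω = 0.261

Ksp = 10^(−6.29) = 5.129×10^-7
Ω = [Ca²⁺][CO3²⁻]/Ksp = (7.97×10^-3)(0.0168×10^-3) / 5.129×10^-7 = 0.261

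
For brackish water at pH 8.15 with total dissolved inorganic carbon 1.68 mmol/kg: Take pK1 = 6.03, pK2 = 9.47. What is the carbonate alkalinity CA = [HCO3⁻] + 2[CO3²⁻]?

CA = 1.74 mmol/kg

CA = [HCO3⁻] + 2[CO3²⁻] = (α₁ + 2α₂)·DIC
At pH 8.15: [H⁺]/K1 = 10^-2.12 = 0.0075858, K2/[H⁺] = 10^-1.32 = 0.047863
α₁ = 1/(1 + 0.0075858 + 0.047863) = 1/1.0554 = 0.9475; α₂ = α₁·K2/[H⁺] = 0.04535
α₁ + 2α₂ = 1.0382
CA = 1.0382 × 1.68 = 1.74 mmol/kg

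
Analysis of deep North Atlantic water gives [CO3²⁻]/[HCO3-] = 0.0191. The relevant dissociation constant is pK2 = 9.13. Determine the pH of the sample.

pH = 7.41

From K2 = [H⁺][CO3²⁻]/[HCO3-]:  pH = pK2 + log₁₀([CO3²⁻]/[HCO3-])
log₁₀(0.0191) = -1.719
pH = 9.13 + (-1.719) = 7.41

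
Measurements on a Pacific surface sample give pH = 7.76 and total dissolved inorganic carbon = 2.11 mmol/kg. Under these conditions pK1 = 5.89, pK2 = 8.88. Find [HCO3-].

[HCO3⁻] = 1.94 mmol/kg

α₁ = 1 / (1 + [H⁺]/K1 + K2/[H⁺]) = 1 / (1 + 10^-1.87 + 10^-1.12)
   = 1 / (1 + 0.013490 + 0.075858) = 1/1.0893 = 0.9180
[HCO3⁻] = α₁ × DIC = 0.9180 × 2.11 = 1.94 mmol/kg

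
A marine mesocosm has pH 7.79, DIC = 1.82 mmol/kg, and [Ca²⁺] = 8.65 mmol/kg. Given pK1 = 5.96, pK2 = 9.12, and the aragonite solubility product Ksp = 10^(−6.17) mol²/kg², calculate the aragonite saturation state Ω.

α₂ = 1 / (1 + [H⁺]/K2 + [H⁺]²/(K1K2)) = 1 / (1 + 10^+1.33 + 10^-0.50)
   = 1 / (1 + 21.380 + 0.31623) = 1/22.696 = 0.04406
[CO3²⁻] = α₂ × DIC = 0.04406 × 1.82 = 0.08019 mmol/kg
Ksp = 10^(−6.17) = 6.761×10^-7
Ω = [Ca²⁺][CO3²⁻]/Ksp = (8.65×10^-3)(8.019×10^-5) / 6.761×10^-7 = 1.03

Ω = 1.03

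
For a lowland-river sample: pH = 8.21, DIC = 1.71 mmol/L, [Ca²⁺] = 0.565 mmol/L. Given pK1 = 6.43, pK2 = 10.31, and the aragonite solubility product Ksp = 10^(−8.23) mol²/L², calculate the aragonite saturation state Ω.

Ω = 1.27

α₂ = 1 / (1 + [H⁺]/K2 + [H⁺]²/(K1K2)) = 1 / (1 + 10^+2.10 + 10^+0.32)
   = 1 / (1 + 125.89 + 2.0893) = 1/128.98 = 0.007753
[CO3²⁻] = α₂ × DIC = 0.007753 × 1.71 = 0.01326 mmol/L = 13.26 μmol/L
Ksp = 10^(−8.23) = 5.888×10^-9
Ω = [Ca²⁺][CO3²⁻]/Ksp = (0.565×10^-3)(1.326×10^-5) / 5.888×10^-9 = 1.27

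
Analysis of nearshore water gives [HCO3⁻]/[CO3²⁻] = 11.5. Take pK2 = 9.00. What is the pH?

pH = 7.94

From K2 = [H⁺][CO3²⁻]/[HCO3⁻]:  pH = pK2 − log₁₀([HCO3⁻]/[CO3²⁻])
log₁₀(11.5) = +1.061
pH = 9.00 − (+1.061) = 7.94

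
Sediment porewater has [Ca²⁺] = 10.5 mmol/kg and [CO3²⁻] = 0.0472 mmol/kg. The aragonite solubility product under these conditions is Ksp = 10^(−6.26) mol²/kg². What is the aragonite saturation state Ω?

Ω = 0.902

Ksp = 10^(−6.26) = 5.495×10^-7
Ω = [Ca²⁺][CO3²⁻]/Ksp = (10.5×10^-3)(0.0472×10^-3) / 5.495×10^-7 = 0.902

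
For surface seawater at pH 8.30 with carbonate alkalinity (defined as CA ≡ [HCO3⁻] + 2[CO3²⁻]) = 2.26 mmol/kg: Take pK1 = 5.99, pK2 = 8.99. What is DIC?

DIC = 1.94 mmol/kg

CA = [HCO3⁻] + 2[CO3²⁻] = (α₁ + 2α₂)·DIC
At pH 8.30: [H⁺]/K1 = 10^-2.31 = 0.0048978, K2/[H⁺] = 10^-0.69 = 0.20417
α₁ = 1/(1 + 0.0048978 + 0.20417) = 1/1.2091 = 0.8271; α₂ = α₁·K2/[H⁺] = 0.1689
α₁ + 2α₂ = 1.1648
DIC = CA / (α₁ + 2α₂) = 2.26 / 1.1648 = 1.94 mmol/kg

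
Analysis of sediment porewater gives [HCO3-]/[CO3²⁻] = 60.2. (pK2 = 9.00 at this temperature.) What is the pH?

pH = 7.22

From K2 = [H⁺][CO3²⁻]/[HCO3-]:  pH = pK2 − log₁₀([HCO3-]/[CO3²⁻])
log₁₀(60.2) = +1.780
pH = 9.00 − (+1.780) = 7.22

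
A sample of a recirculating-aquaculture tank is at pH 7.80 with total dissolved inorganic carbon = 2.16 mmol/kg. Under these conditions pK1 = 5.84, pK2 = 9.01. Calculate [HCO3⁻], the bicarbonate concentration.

[HCO3⁻] = 2.01 mmol/kg

α₁ = 1 / (1 + [H⁺]/K1 + K2/[H⁺]) = 1 / (1 + 10^-1.96 + 10^-1.21)
   = 1 / (1 + 0.010965 + 0.061660) = 1/1.0726 = 0.9323
[HCO3⁻] = α₁ × DIC = 0.9323 × 2.16 = 2.01 mmol/kg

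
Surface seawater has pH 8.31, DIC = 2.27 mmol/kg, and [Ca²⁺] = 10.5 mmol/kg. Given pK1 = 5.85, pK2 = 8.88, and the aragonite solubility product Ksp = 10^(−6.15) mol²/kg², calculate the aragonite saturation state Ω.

α₂ = 1 / (1 + [H⁺]/K2 + [H⁺]²/(K1K2)) = 1 / (1 + 10^+0.57 + 10^-1.89)
   = 1 / (1 + 3.7154 + 0.012882) = 1/4.7282 = 0.2115
[CO3²⁻] = α₂ × DIC = 0.2115 × 2.27 = 0.4801 mmol/kg
Ksp = 10^(−6.15) = 7.079×10^-7
Ω = [Ca²⁺][CO3²⁻]/Ksp = (10.5×10^-3)(4.801×10^-4) / 7.079×10^-7 = 7.12

Ω = 7.12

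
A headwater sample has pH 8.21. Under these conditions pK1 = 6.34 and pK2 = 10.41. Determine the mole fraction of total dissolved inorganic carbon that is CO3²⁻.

α₂ = 1 / (1 + [H⁺]/K2 + [H⁺]²/(K1K2)) = 1 / (1 + 10^+2.20 + 10^+0.33)
   = 1 / (1 + 158.49 + 2.1380) = 1/161.63 = 0.006187

α₂ = 0.00619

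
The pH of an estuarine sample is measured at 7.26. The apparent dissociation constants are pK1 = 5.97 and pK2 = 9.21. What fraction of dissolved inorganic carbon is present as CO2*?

α₀ = 1 / (1 + K1/[H⁺] + K1K2/[H⁺]²) = 1 / (1 + 10^+1.29 + 10^-0.66)
   = 1 / (1 + 19.498 + 0.21878) = 1/20.717 = 0.04827

α₀ = 0.0483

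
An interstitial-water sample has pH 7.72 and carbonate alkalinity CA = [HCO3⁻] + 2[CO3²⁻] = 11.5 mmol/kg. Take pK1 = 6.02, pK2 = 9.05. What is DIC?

CA = [HCO3⁻] + 2[CO3²⁻] = (α₁ + 2α₂)·DIC
At pH 7.72: [H⁺]/K1 = 10^-1.70 = 0.019953, K2/[H⁺] = 10^-1.33 = 0.046774
α₁ = 1/(1 + 0.019953 + 0.046774) = 1/1.0667 = 0.9374; α₂ = α₁·K2/[H⁺] = 0.04385
α₁ + 2α₂ = 1.0251
DIC = CA / (α₁ + 2α₂) = 11.5 / 1.0251 = 11.2 mmol/kg

DIC = 11.2 mmol/kg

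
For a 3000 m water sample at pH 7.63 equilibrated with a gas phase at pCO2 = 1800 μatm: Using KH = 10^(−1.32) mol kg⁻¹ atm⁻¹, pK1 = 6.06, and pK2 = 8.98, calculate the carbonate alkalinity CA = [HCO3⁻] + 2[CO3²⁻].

CA = 3.49 mmol/kg

[CO2*] = KH · pCO2 = 10^(−1.32) × 1800×10^-6 = 8.615×10^-5 mol/kg
α₀ = 1/(1 + K1/[H⁺] + K1K2/[H⁺]²) = 1/(1 + 10^+1.57 + 10^+0.22) = 0.02512
DIC = [CO2*]/α₀ = 8.615×10^-5 / 0.02512 = 3.430 mmol/kg
CA = (α₁ + 2α₂)·DIC = (0.9332 + 2×0.04168) × 3.430 = 3.49 mmol/kg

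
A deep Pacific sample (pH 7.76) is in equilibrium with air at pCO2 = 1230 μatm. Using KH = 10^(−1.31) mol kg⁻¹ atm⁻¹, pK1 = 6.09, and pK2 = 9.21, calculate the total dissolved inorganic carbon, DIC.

[CO2*] = KH · pCO2 = 10^(−1.31) × 1230×10^-6 = 6.024×10^-5 mol/kg
α₀ = 1/(1 + K1/[H⁺] + K1K2/[H⁺]²) = 1/(1 + 10^+1.67 + 10^+0.22) = 0.02023
DIC = [CO2*]/α₀ = 6.024×10^-5 / 0.02023 = 2.98 mmol/kg

DIC = 2.98 mmol/kg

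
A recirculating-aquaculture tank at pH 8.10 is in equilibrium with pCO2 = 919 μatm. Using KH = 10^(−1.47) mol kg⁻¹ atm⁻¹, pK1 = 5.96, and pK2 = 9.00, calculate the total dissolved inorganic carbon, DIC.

[CO2*] = KH · pCO2 = 10^(−1.47) × 919×10^-6 = 3.114×10^-5 mol/kg
α₀ = 1/(1 + K1/[H⁺] + K1K2/[H⁺]²) = 1/(1 + 10^+2.14 + 10^+1.24) = 0.006393
DIC = [CO2*]/α₀ = 3.114×10^-5 / 0.006393 = 4.87 mmol/kg

DIC = 4.87 mmol/kg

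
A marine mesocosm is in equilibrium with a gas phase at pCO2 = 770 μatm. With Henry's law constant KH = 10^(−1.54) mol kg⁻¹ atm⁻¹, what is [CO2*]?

[CO2*] = 22.2 μmol/kg

KH = 10^(−1.54) = 2.884×10^-2 mol kg⁻¹ atm⁻¹
[CO2*] = KH · pCO2 = 2.884×10^-2 × 770×10^-6 atm = 2.22×10^-5 mol/kg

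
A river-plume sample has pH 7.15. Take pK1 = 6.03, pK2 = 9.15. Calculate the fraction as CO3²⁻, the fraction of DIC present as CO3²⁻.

α₂ = 1 / (1 + [H⁺]/K2 + [H⁺]²/(K1K2)) = 1 / (1 + 10^+2.00 + 10^+0.88)
   = 1 / (1 + 100.00 + 7.5858) = 1/108.59 = 0.009209

α₂ = 0.00921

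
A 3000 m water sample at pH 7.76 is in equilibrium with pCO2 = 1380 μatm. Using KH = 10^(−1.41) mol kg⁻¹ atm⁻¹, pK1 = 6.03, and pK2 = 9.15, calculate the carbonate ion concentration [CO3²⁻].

[CO3²⁻] = 0.117 mmol/kg

[CO2*] = KH · pCO2 = 10^(−1.41) × 1380×10^-6 = 5.369×10^-5 mol/kg
α₀ = 1/(1 + K1/[H⁺] + K1K2/[H⁺]²) = 1/(1 + 10^+1.73 + 10^+0.34) = 0.01758
DIC = [CO2*]/α₀ = 5.369×10^-5 / 0.01758 = 3.054 mmol/kg
[CO3²⁻] = α₂·DIC; α₂ = 0.03846, so [CO3²⁻] = 0.03846 × 3.054 = 0.117 mmol/kg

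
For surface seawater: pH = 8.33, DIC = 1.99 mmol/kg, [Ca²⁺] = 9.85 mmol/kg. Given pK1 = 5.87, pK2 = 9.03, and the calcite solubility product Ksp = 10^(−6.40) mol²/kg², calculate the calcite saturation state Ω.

α₂ = 1 / (1 + [H⁺]/K2 + [H⁺]²/(K1K2)) = 1 / (1 + 10^+0.70 + 10^-1.76)
   = 1 / (1 + 5.0119 + 0.017378) = 1/6.0293 = 0.1659
[CO3²⁻] = α₂ × DIC = 0.1659 × 1.99 = 0.3301 mmol/kg
Ksp = 10^(−6.40) = 3.981×10^-7
Ω = [Ca²⁺][CO3²⁻]/Ksp = (9.85×10^-3)(3.301×10^-4) / 3.981×10^-7 = 8.17

Ω = 8.17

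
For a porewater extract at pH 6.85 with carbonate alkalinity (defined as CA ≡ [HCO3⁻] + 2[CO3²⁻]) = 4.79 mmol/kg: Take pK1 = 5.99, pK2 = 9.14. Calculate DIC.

CA = [HCO3⁻] + 2[CO3²⁻] = (α₁ + 2α₂)·DIC
At pH 6.85: [H⁺]/K1 = 10^-0.86 = 0.13804, K2/[H⁺] = 10^-2.29 = 0.0051286
α₁ = 1/(1 + 0.13804 + 0.0051286) = 1/1.1432 = 0.8748; α₂ = α₁·K2/[H⁺] = 0.004486
α₁ + 2α₂ = 0.8837
DIC = CA / (α₁ + 2α₂) = 4.79 / 0.8837 = 5.42 mmol/kg

DIC = 5.42 mmol/kg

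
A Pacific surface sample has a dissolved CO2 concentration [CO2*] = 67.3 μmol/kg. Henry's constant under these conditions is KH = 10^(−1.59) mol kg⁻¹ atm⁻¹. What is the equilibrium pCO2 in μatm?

KH = 10^(−1.59) = 2.570×10^-2 mol kg⁻¹ atm⁻¹
pCO2 = [CO2*]/KH = 67.3×10^-6 / 2.570×10^-2 = 2.62×10^-3 atm = 2620 μatm

pCO2 = 2620 μatm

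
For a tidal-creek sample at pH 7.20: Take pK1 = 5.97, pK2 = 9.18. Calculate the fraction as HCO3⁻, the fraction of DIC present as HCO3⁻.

α₁ = 1 / (1 + [H⁺]/K1 + K2/[H⁺]) = 1 / (1 + 10^-1.23 + 10^-1.98)
   = 1 / (1 + 0.058884 + 0.010471) = 1/1.0694 = 0.9351

α₁ = 0.935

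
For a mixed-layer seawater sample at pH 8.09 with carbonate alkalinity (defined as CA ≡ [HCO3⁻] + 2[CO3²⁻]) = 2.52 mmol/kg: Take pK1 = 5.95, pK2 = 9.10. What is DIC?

CA = [HCO3⁻] + 2[CO3²⁻] = (α₁ + 2α₂)·DIC
At pH 8.09: [H⁺]/K1 = 10^-2.14 = 0.0072444, K2/[H⁺] = 10^-1.01 = 0.097724
α₁ = 1/(1 + 0.0072444 + 0.097724) = 1/1.1050 = 0.9050; α₂ = α₁·K2/[H⁺] = 0.08844
α₁ + 2α₂ = 1.0819
DIC = CA / (α₁ + 2α₂) = 2.52 / 1.0819 = 2.33 mmol/kg

DIC = 2.33 mmol/kg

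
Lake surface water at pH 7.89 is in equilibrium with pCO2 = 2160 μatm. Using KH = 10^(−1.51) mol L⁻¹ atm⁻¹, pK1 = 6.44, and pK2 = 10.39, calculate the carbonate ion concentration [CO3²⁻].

[CO3²⁻] = 5.95 μmol/L

[CO2*] = KH · pCO2 = 10^(−1.51) × 2160×10^-6 = 6.675×10^-5 mol/L
α₀ = 1/(1 + K1/[H⁺] + K1K2/[H⁺]²) = 1/(1 + 10^+1.45 + 10^-1.05) = 0.03416
DIC = [CO2*]/α₀ = 6.675×10^-5 / 0.03416 = 1.954 mmol/L
[CO3²⁻] = α₂·DIC; α₂ = 0.003045, so [CO3²⁻] = 0.003045 × 1.954 = 0.00595 mmol/L = 5.95 μmol/L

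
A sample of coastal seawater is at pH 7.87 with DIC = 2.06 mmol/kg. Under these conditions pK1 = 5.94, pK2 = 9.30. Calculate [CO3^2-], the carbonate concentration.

[CO3²⁻] = 0.0730 mmol/kg

α₂ = 1 / (1 + [H⁺]/K2 + [H⁺]²/(K1K2)) = 1 / (1 + 10^+1.43 + 10^-0.50)
   = 1 / (1 + 26.915 + 0.31623) = 1/28.232 = 0.03542
[CO3²⁻] = α₂ × DIC = 0.03542 × 2.06 = 0.0730 mmol/kg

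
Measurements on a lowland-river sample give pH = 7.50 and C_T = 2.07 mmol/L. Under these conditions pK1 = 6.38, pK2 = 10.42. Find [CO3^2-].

α₂ = 1 / (1 + [H⁺]/K2 + [H⁺]²/(K1K2)) = 1 / (1 + 10^+2.92 + 10^+1.80)
   = 1 / (1 + 831.76 + 63.096) = 1/895.86 = 0.001116
[CO3²⁻] = α₂ × DIC = 0.001116 × 2.07 = 0.00231 mmol/L = 2.31 μmol/L

[CO3²⁻] = 2.31 μmol/L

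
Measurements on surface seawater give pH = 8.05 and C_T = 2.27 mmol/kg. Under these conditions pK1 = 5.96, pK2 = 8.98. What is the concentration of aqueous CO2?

[CO2*] = 16.4 μmol/kg

α₀ = 1 / (1 + K1/[H⁺] + K1K2/[H⁺]²) = 1 / (1 + 10^+2.09 + 10^+1.16)
   = 1 / (1 + 123.03 + 14.454) = 1/138.48 = 0.007221
[CO2*] = α₀ × DIC = 0.007221 × 2.27 = 0.0164 mmol/kg = 16.4 μmol/kg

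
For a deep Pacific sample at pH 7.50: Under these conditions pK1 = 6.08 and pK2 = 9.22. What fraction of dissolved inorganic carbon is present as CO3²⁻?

α₂ = 0.0180

α₂ = 1 / (1 + [H⁺]/K2 + [H⁺]²/(K1K2)) = 1 / (1 + 10^+1.72 + 10^+0.30)
   = 1 / (1 + 52.481 + 1.9953) = 1/55.476 = 0.01803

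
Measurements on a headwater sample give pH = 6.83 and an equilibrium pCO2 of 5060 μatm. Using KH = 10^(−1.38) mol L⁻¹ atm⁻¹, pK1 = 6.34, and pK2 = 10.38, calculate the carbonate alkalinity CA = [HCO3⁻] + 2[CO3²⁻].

[CO2*] = KH · pCO2 = 10^(−1.38) × 5060×10^-6 = 2.109×10^-4 mol/L
α₀ = 1/(1 + K1/[H⁺] + K1K2/[H⁺]²) = 1/(1 + 10^+0.49 + 10^-3.06) = 0.2444
DIC = [CO2*]/α₀ = 2.109×10^-4 / 0.2444 = 0.8630 mmol/L
CA = (α₁ + 2α₂)·DIC = (0.7554 + 2×0.0002129) × 0.8630 = 0.652 mmol/L

CA = 0.652 mmol/L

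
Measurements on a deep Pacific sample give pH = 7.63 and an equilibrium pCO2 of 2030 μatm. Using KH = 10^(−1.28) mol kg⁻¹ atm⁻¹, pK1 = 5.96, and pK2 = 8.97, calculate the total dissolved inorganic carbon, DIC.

DIC = 5.32 mmol/kg

[CO2*] = KH · pCO2 = 10^(−1.28) × 2030×10^-6 = 1.065×10^-4 mol/kg
α₀ = 1/(1 + K1/[H⁺] + K1K2/[H⁺]²) = 1/(1 + 10^+1.67 + 10^+0.33) = 0.02004
DIC = [CO2*]/α₀ = 1.065×10^-4 / 0.02004 = 5.32 mmol/kg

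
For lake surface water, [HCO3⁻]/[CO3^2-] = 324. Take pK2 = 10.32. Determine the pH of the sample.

From K2 = [H⁺][CO3^2-]/[HCO3⁻]:  pH = pK2 − log₁₀([HCO3⁻]/[CO3^2-])
log₁₀(324) = +2.511
pH = 10.32 − (+2.511) = 7.81

pH = 7.81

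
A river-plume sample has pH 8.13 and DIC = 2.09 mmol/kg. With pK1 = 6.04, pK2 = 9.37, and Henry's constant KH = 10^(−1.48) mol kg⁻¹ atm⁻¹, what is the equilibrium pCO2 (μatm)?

α₀ = 1 / (1 + K1/[H⁺] + K1K2/[H⁺]²) = 1 / (1 + 10^+2.09 + 10^+0.85)
   = 1 / (1 + 123.03 + 7.0795) = 1/131.11 = 0.007627
[CO2*] = α₀ × DIC = 0.007627 × 2.09 = 0.01594 mmol/kg = 15.94 μmol/kg
pCO2 = [CO2*]/KH = 1.594×10^-5 / 3.311×10^-2 = 481 μatm

pCO2 = 481 μatm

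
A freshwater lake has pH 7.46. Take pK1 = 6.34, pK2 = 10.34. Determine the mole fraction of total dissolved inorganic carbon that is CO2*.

α₀ = 1 / (1 + K1/[H⁺] + K1K2/[H⁺]²) = 1 / (1 + 10^+1.12 + 10^-1.76)
   = 1 / (1 + 13.183 + 0.017378) = 1/14.200 = 0.07042

α₀ = 0.0704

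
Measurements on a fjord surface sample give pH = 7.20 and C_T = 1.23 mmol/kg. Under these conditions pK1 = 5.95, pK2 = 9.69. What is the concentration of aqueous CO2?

α₀ = 1 / (1 + K1/[H⁺] + K1K2/[H⁺]²) = 1 / (1 + 10^+1.25 + 10^-1.24)
   = 1 / (1 + 17.783 + 0.057544) = 1/18.840 = 0.05308
[CO2*] = α₀ × DIC = 0.05308 × 1.23 = 0.0653 mmol/kg

[CO2*] = 0.0653 mmol/kg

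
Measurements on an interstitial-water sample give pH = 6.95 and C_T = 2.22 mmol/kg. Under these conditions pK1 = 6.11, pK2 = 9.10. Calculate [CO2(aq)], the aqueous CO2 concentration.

[CO2*] = 0.279 mmol/kg

α₀ = 1 / (1 + K1/[H⁺] + K1K2/[H⁺]²) = 1 / (1 + 10^+0.84 + 10^-1.31)
   = 1 / (1 + 6.9183 + 0.048978) = 1/7.9673 = 0.1255
[CO2*] = α₀ × DIC = 0.1255 × 2.22 = 0.279 mmol/kg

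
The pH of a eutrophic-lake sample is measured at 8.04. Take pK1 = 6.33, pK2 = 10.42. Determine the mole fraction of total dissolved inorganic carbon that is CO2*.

α₀ = 0.0190

α₀ = 1 / (1 + K1/[H⁺] + K1K2/[H⁺]²) = 1 / (1 + 10^+1.71 + 10^-0.67)
   = 1 / (1 + 51.286 + 0.21380) = 1/52.500 = 0.01905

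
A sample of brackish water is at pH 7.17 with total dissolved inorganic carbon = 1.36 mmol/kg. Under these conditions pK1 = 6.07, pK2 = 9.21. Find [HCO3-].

α₁ = 1 / (1 + [H⁺]/K1 + K2/[H⁺]) = 1 / (1 + 10^-1.10 + 10^-2.04)
   = 1 / (1 + 0.079433 + 0.0091201) = 1/1.0886 = 0.9187
[HCO3⁻] = α₁ × DIC = 0.9187 × 1.36 = 1.25 mmol/kg

[HCO3⁻] = 1.25 mmol/kg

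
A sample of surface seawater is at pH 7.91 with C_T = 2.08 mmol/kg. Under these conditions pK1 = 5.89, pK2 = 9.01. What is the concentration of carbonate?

α₂ = 1 / (1 + [H⁺]/K2 + [H⁺]²/(K1K2)) = 1 / (1 + 10^+1.10 + 10^-0.92)
   = 1 / (1 + 12.589 + 0.12023) = 1/13.709 = 0.07294
[CO3²⁻] = α₂ × DIC = 0.07294 × 2.08 = 0.152 mmol/kg

[CO3²⁻] = 0.152 mmol/kg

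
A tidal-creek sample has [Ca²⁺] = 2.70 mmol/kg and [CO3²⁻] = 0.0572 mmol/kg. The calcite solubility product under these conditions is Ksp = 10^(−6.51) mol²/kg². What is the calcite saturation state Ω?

Ω = 0.500

Ksp = 10^(−6.51) = 3.090×10^-7
Ω = [Ca²⁺][CO3²⁻]/Ksp = (2.70×10^-3)(0.0572×10^-3) / 3.090×10^-7 = 0.500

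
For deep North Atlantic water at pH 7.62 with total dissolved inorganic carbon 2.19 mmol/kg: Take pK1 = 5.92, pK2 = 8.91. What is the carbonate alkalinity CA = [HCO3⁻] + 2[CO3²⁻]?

CA = 2.25 mmol/kg

CA = [HCO3⁻] + 2[CO3²⁻] = (α₁ + 2α₂)·DIC
At pH 7.62: [H⁺]/K1 = 10^-1.70 = 0.019953, K2/[H⁺] = 10^-1.29 = 0.051286
α₁ = 1/(1 + 0.019953 + 0.051286) = 1/1.0712 = 0.9335; α₂ = α₁·K2/[H⁺] = 0.04788
α₁ + 2α₂ = 1.0292
CA = 1.0292 × 2.19 = 2.25 mmol/kg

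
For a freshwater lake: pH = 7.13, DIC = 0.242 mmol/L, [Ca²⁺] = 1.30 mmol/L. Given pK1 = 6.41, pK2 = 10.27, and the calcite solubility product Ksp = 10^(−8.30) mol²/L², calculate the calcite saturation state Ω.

Ω = 0.0382

α₂ = 1 / (1 + [H⁺]/K2 + [H⁺]²/(K1K2)) = 1 / (1 + 10^+3.14 + 10^+2.42)
   = 1 / (1 + 1380.4 + 263.03) = 1/1644.4 = 0.0006081
[CO3²⁻] = α₂ × DIC = 0.0006081 × 0.242 = 0.0001472 mmol/L = 0.1472 μmol/L
Ksp = 10^(−8.30) = 5.012×10^-9
Ω = [Ca²⁺][CO3²⁻]/Ksp = (1.30×10^-3)(1.472×10^-7) / 5.012×10^-9 = 0.0382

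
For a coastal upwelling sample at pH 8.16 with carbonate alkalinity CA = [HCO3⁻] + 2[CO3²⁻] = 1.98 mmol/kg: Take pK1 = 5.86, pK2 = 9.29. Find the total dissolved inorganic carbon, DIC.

DIC = 1.86 mmol/kg

CA = [HCO3⁻] + 2[CO3²⁻] = (α₁ + 2α₂)·DIC
At pH 8.16: [H⁺]/K1 = 10^-2.30 = 0.0050119, K2/[H⁺] = 10^-1.13 = 0.074131
α₁ = 1/(1 + 0.0050119 + 0.074131) = 1/1.0791 = 0.9267; α₂ = α₁·K2/[H⁺] = 0.06869
α₁ + 2α₂ = 1.0641
DIC = CA / (α₁ + 2α₂) = 1.98 / 1.0641 = 1.86 mmol/kg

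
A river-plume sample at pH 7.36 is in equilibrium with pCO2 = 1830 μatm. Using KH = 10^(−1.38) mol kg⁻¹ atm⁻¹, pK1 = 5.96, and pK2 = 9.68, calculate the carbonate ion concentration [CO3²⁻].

[CO3²⁻] = 9.17 μmol/kg

[CO2*] = KH · pCO2 = 10^(−1.38) × 1830×10^-6 = 7.629×10^-5 mol/kg
α₀ = 1/(1 + K1/[H⁺] + K1K2/[H⁺]²) = 1/(1 + 10^+1.40 + 10^-0.92) = 0.03811
DIC = [CO2*]/α₀ = 7.629×10^-5 / 0.03811 = 2.002 mmol/kg
[CO3²⁻] = α₂·DIC; α₂ = 0.004582, so [CO3²⁻] = 0.004582 × 2.002 = 0.00917 mmol/kg = 9.17 μmol/kg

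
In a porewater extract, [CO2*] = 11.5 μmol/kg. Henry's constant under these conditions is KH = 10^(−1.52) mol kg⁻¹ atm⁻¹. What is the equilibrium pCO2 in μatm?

pCO2 = 381 μatm

KH = 10^(−1.52) = 3.020×10^-2 mol kg⁻¹ atm⁻¹
pCO2 = [CO2*]/KH = 11.5×10^-6 / 3.020×10^-2 = 3.81×10^-4 atm = 381 μatm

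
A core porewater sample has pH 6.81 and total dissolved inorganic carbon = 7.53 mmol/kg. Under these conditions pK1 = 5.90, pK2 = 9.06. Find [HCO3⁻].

[HCO3⁻] = 6.67 mmol/kg

α₁ = 1 / (1 + [H⁺]/K1 + K2/[H⁺]) = 1 / (1 + 10^-0.91 + 10^-2.25)
   = 1 / (1 + 0.12303 + 0.0056234) = 1/1.1287 = 0.8860
[HCO3⁻] = α₁ × DIC = 0.8860 × 7.53 = 6.67 mmol/kg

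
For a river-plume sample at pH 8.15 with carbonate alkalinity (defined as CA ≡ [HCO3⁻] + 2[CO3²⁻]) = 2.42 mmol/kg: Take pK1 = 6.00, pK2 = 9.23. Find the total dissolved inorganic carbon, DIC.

CA = [HCO3⁻] + 2[CO3²⁻] = (α₁ + 2α₂)·DIC
At pH 8.15: [H⁺]/K1 = 10^-2.15 = 0.0070795, K2/[H⁺] = 10^-1.08 = 0.083176
α₁ = 1/(1 + 0.0070795 + 0.083176) = 1/1.0903 = 0.9172; α₂ = α₁·K2/[H⁺] = 0.07629
α₁ + 2α₂ = 1.0698
DIC = CA / (α₁ + 2α₂) = 2.42 / 1.0698 = 2.26 mmol/kg

DIC = 2.26 mmol/kg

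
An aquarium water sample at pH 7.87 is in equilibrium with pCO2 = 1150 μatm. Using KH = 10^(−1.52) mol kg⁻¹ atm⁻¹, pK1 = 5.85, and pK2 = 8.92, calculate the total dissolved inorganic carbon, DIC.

DIC = 4.00 mmol/kg

[CO2*] = KH · pCO2 = 10^(−1.52) × 1150×10^-6 = 3.473×10^-5 mol/kg
α₀ = 1/(1 + K1/[H⁺] + K1K2/[H⁺]²) = 1/(1 + 10^+2.02 + 10^+0.97) = 0.008692
DIC = [CO2*]/α₀ = 3.473×10^-5 / 0.008692 = 4.00 mmol/kg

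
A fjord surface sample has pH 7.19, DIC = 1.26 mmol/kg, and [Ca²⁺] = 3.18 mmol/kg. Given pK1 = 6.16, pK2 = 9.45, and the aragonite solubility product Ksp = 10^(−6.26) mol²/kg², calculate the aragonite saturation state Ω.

Ω = 0.0365

α₂ = 1 / (1 + [H⁺]/K2 + [H⁺]²/(K1K2)) = 1 / (1 + 10^+2.26 + 10^+1.23)
   = 1 / (1 + 181.97 + 16.982) = 1/199.95 = 0.005001
[CO3²⁻] = α₂ × DIC = 0.005001 × 1.26 = 0.006301 mmol/kg = 6.301 μmol/kg
Ksp = 10^(−6.26) = 5.495×10^-7
Ω = [Ca²⁺][CO3²⁻]/Ksp = (3.18×10^-3)(6.301×10^-6) / 5.495×10^-7 = 0.0365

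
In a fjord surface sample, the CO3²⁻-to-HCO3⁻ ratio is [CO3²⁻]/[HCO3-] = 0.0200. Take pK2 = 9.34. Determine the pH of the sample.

pH = 7.64

From K2 = [H⁺][CO3²⁻]/[HCO3-]:  pH = pK2 + log₁₀([CO3²⁻]/[HCO3-])
log₁₀(0.0200) = -1.699
pH = 9.34 + (-1.699) = 7.64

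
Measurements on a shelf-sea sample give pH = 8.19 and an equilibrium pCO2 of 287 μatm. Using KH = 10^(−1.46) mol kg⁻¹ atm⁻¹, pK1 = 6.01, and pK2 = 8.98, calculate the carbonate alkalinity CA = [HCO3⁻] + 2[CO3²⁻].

CA = 1.99 mmol/kg

[CO2*] = KH · pCO2 = 10^(−1.46) × 287×10^-6 = 9.951×10^-6 mol/kg
α₀ = 1/(1 + K1/[H⁺] + K1K2/[H⁺]²) = 1/(1 + 10^+2.18 + 10^+1.39) = 0.005653
DIC = [CO2*]/α₀ = 9.951×10^-6 / 0.005653 = 1.760 mmol/kg
CA = (α₁ + 2α₂)·DIC = (0.8556 + 2×0.1388) × 1.760 = 1.99 mmol/kg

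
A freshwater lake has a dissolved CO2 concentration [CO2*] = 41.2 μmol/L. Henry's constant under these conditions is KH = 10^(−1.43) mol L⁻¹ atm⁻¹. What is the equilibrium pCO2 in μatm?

KH = 10^(−1.43) = 3.715×10^-2 mol L⁻¹ atm⁻¹
pCO2 = [CO2*]/KH = 41.2×10^-6 / 3.715×10^-2 = 1.11×10^-3 atm = 1110 μatm

pCO2 = 1110 μatm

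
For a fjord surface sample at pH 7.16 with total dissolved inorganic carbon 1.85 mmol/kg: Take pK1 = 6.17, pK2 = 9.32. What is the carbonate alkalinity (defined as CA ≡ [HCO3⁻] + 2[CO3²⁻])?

CA = [HCO3⁻] + 2[CO3²⁻] = (α₁ + 2α₂)·DIC
At pH 7.16: [H⁺]/K1 = 10^-0.99 = 0.10233, K2/[H⁺] = 10^-2.16 = 0.0069183
α₁ = 1/(1 + 0.10233 + 0.0069183) = 1/1.1092 = 0.9015; α₂ = α₁·K2/[H⁺] = 0.006237
α₁ + 2α₂ = 0.9140
CA = 0.9140 × 1.85 = 1.69 mmol/kg

CA = 1.69 mmol/kg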